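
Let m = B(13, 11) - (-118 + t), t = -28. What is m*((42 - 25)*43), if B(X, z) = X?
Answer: 116229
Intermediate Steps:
m = 159 (m = 13 - (-118 - 28) = 13 - 1*(-146) = 13 + 146 = 159)
m*((42 - 25)*43) = 159*((42 - 25)*43) = 159*(17*43) = 159*731 = 116229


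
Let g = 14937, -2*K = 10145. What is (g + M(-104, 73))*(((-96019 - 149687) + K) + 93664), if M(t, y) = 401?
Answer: -2409822201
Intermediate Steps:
K = -10145/2 (K = -½*10145 = -10145/2 ≈ -5072.5)
(g + M(-104, 73))*(((-96019 - 149687) + K) + 93664) = (14937 + 401)*(((-96019 - 149687) - 10145/2) + 93664) = 15338*((-245706 - 10145/2) + 93664) = 15338*(-501557/2 + 93664) = 15338*(-314229/2) = -2409822201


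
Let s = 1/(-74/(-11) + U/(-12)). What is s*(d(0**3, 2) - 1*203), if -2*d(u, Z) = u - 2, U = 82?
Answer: 13332/7 ≈ 1904.6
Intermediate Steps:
d(u, Z) = 1 - u/2 (d(u, Z) = -(u - 2)/2 = -(-2 + u)/2 = 1 - u/2)
s = -66/7 (s = 1/(-74/(-11) + 82/(-12)) = 1/(-74*(-1/11) + 82*(-1/12)) = 1/(74/11 - 41/6) = 1/(-7/66) = -66/7 ≈ -9.4286)
s*(d(0**3, 2) - 1*203) = -66*((1 - 1/2*0**3) - 1*203)/7 = -66*((1 - 1/2*0) - 203)/7 = -66*((1 + 0) - 203)/7 = -66*(1 - 203)/7 = -66/7*(-202) = 13332/7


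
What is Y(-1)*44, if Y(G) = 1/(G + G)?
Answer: -22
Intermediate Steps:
Y(G) = 1/(2*G)
Y(-1)*44 = ((½)/(-1))*44 = ((½)*(-1))*44 = -½*44 = -22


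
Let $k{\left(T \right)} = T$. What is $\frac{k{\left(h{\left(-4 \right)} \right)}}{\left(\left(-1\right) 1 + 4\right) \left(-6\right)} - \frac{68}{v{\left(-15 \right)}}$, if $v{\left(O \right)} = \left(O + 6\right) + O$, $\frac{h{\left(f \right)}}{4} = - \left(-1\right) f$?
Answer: $\frac{67}{18} \approx 3.7222$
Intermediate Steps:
$h{\left(f \right)} = 4 f$ ($h{\left(f \right)} = 4 \left(- \left(-1\right) f\right) = 4 f$)
$v{\left(O \right)} = 6 + 2 O$ ($v{\left(O \right)} = \left(6 + O\right) + O = 6 + 2 O$)
$\frac{k{\left(h{\left(-4 \right)} \right)}}{\left(\left(-1\right) 1 + 4\right) \left(-6\right)} - \frac{68}{v{\left(-15 \right)}} = \frac{4 \left(-4\right)}{\left(\left(-1\right) 1 + 4\right) \left(-6\right)} - \frac{68}{6 + 2 \left(-15\right)} = - \frac{16}{\left(-1 + 4\right) \left(-6\right)} - \frac{68}{6 - 30} = - \frac{16}{3 \left(-6\right)} - \frac{68}{-24} = - \frac{16}{-18} - - \frac{17}{6} = \left(-16\right) \left(- \frac{1}{18}\right) + \frac{17}{6} = \frac{8}{9} + \frac{17}{6} = \frac{67}{18}$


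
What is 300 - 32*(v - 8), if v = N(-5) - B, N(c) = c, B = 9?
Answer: 1004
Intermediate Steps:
v = -14 (v = -5 - 1*9 = -5 - 9 = -14)
300 - 32*(v - 8) = 300 - 32*(-14 - 8) = 300 - 32*(-22) = 300 + 704 = 1004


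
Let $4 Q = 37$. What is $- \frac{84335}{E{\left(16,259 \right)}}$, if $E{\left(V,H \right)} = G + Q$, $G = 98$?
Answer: $- \frac{337340}{429} \approx -786.34$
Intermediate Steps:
$Q = \frac{37}{4}$ ($Q = \frac{1}{4} \cdot 37 = \frac{37}{4} \approx 9.25$)
$E{\left(V,H \right)} = \frac{429}{4}$ ($E{\left(V,H \right)} = 98 + \frac{37}{4} = \frac{429}{4}$)
$- \frac{84335}{E{\left(16,259 \right)}} = - \frac{84335}{\frac{429}{4}} = \left(-84335\right) \frac{4}{429} = - \frac{337340}{429}$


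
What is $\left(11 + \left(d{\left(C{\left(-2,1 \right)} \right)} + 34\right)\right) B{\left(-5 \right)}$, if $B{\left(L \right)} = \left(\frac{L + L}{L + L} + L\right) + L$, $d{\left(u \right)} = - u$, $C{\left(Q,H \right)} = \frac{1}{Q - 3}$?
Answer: $- \frac{2034}{5} \approx -406.8$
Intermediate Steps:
$C{\left(Q,H \right)} = \frac{1}{-3 + Q}$
$B{\left(L \right)} = 1 + 2 L$ ($B{\left(L \right)} = \left(\frac{2 L}{2 L} + L\right) + L = \left(2 L \frac{1}{2 L} + L\right) + L = \left(1 + L\right) + L = 1 + 2 L$)
$\left(11 + \left(d{\left(C{\left(-2,1 \right)} \right)} + 34\right)\right) B{\left(-5 \right)} = \left(11 + \left(- \frac{1}{-3 - 2} + 34\right)\right) \left(1 + 2 \left(-5\right)\right) = \left(11 + \left(- \frac{1}{-5} + 34\right)\right) \left(1 - 10\right) = \left(11 + \left(\left(-1\right) \left(- \frac{1}{5}\right) + 34\right)\right) \left(-9\right) = \left(11 + \left(\frac{1}{5} + 34\right)\right) \left(-9\right) = \left(11 + \frac{171}{5}\right) \left(-9\right) = \frac{226}{5} \left(-9\right) = - \frac{2034}{5}$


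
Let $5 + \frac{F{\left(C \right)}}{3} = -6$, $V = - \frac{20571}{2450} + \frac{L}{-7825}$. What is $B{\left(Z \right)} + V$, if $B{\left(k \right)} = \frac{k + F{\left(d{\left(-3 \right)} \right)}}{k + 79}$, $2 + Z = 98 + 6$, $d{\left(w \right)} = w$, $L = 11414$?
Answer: $- \frac{262991549}{27759970} \approx -9.4738$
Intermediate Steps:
$Z = 102$ ($Z = -2 + \left(98 + 6\right) = -2 + 104 = 102$)
$V = - \frac{1511459}{153370}$ ($V = - \frac{20571}{2450} + \frac{11414}{-7825} = \left(-20571\right) \frac{1}{2450} + 11414 \left(- \frac{1}{7825}\right) = - \frac{20571}{2450} - \frac{11414}{7825} = - \frac{1511459}{153370} \approx -9.855$)
$F{\left(C \right)} = -33$ ($F{\left(C \right)} = -15 + 3 \left(-6\right) = -15 - 18 = -33$)
$B{\left(k \right)} = \frac{-33 + k}{79 + k}$ ($B{\left(k \right)} = \frac{k - 33}{k + 79} = \frac{-33 + k}{79 + k}$)
$B{\left(Z \right)} + V = \frac{-33 + 102}{79 + 102} - \frac{1511459}{153370} = \frac{1}{181} \cdot 69 - \frac{1511459}{153370} = \frac{69}{181} - \frac{1511459}{153370} = - \frac{262991549}{27759970}$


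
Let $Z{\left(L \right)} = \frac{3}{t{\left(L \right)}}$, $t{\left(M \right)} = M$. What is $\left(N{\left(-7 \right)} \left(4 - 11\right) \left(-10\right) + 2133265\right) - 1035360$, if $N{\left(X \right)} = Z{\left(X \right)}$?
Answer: $1097875$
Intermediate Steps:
$Z{\left(L \right)} = \frac{3}{L}$
$N{\left(X \right)} = \frac{3}{X}$
$\left(N{\left(-7 \right)} \left(4 - 11\right) \left(-10\right) + 2133265\right) - 1035360 = \left(\frac{3}{-7} \left(4 - 11\right) \left(-10\right) + 2133265\right) - 1035360 = \left(3 \left(- \frac{1}{7}\right) \left(\left(-7\right) \left(-10\right)\right) + 2133265\right) - 1035360 = \left(\left(- \frac{3}{7}\right) 70 + 2133265\right) - 1035360 = \left(-30 + 2133265\right) - 1035360 = 2133235 - 1035360 = 1097875$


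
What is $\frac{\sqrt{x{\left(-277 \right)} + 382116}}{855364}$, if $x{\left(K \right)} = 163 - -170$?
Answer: $\frac{\sqrt{382449}}{855364} \approx 0.000723$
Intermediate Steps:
$x{\left(K \right)} = 333$ ($x{\left(K \right)} = 163 + 170 = 333$)
$\frac{\sqrt{x{\left(-277 \right)} + 382116}}{855364} = \frac{\sqrt{333 + 382116}}{855364} = \sqrt{382449} \cdot \frac{1}{855364} = \frac{\sqrt{382449}}{855364}$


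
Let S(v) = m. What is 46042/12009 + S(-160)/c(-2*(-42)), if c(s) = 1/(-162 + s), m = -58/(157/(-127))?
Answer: -6892518338/1885413 ≈ -3655.7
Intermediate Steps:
m = 7366/157 (m = -58/(157*(-1/127)) = -58/(-157/127) = -58*(-127/157) = 7366/157 ≈ 46.917)
S(v) = 7366/157
46042/12009 + S(-160)/c(-2*(-42)) = 46042/12009 + 7366/(157*(1/(-162 - 2*(-42)))) = 46042*(1/12009) + 7366/(157*(1/(-162 + 84))) = 46042/12009 + 7366/(157*(1/(-78))) = 46042/12009 + 7366/(157*(-1/78)) = 46042/12009 + (7366/157)*(-78) = 46042/12009 - 574548/157 = -6892518338/1885413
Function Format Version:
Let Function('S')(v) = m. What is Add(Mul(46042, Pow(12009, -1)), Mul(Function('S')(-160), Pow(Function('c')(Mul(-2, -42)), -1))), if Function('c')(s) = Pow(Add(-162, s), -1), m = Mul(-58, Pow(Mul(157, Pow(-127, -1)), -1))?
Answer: Rational(-6892518338, 1885413) ≈ -3655.7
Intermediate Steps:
m = Rational(7366, 157) (m = Mul(-58, Pow(Mul(157, Rational(-1, 127)), -1)) = Mul(-58, Pow(Rational(-157, 127), -1)) = Mul(-58, Rational(-127, 157)) = Rational(7366, 157) ≈ 46.917)
Function('S')(v) = Rational(7366, 157)
Add(Mul(46042, Pow(12009, -1)), Mul(Function('S')(-160), Pow(Function('c')(Mul(-2, -42)), -1))) = Add(Mul(46042, Pow(12009, -1)), Mul(Rational(7366, 157), Pow(Pow(Add(-162, Mul(-2, -42)), -1), -1))) = Add(Mul(46042, Rational(1, 12009)), Mul(Rational(7366, 157), Pow(Pow(Add(-162, 84), -1), -1))) = Add(Rational(46042, 12009), Mul(Rational(7366, 157), Pow(Pow(-78, -1), -1))) = Add(Rational(46042, 12009), Mul(Rational(7366, 157), Pow(Rational(-1, 78), -1))) = Add(Rational(46042, 12009), Mul(Rational(7366, 157), -78)) = Add(Rational(46042, 12009), Rational(-574548, 157)) = Rational(-6892518338, 1885413)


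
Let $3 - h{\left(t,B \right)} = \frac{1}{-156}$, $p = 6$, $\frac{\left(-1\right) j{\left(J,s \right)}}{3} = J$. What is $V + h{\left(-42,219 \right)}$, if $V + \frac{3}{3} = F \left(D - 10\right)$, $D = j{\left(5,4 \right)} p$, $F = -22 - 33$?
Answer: $\frac{858313}{156} \approx 5502.0$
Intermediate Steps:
$F = -55$
$j{\left(J,s \right)} = - 3 J$
$h{\left(t,B \right)} = \frac{469}{156}$ ($h{\left(t,B \right)} = 3 - \frac{1}{-156} = 3 - - \frac{1}{156} = 3 + \frac{1}{156} = \frac{469}{156}$)
$D = -90$ ($D = \left(-3\right) 5 \cdot 6 = \left(-15\right) 6 = -90$)
$V = 5499$ ($V = -1 - 55 \left(-90 - 10\right) = -1 - -5500 = -1 + 5500 = 5499$)
$V + h{\left(-42,219 \right)} = 5499 + \frac{469}{156} = \frac{858313}{156}$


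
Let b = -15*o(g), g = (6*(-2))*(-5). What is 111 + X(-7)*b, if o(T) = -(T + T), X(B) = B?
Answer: -12489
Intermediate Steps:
g = 60 (g = -12*(-5) = 60)
o(T) = -2*T
b = 1800 (b = -(-30)*60 = -15*(-120) = 1800)
111 + X(-7)*b = 111 - 7*1800 = 111 - 12600 = -12489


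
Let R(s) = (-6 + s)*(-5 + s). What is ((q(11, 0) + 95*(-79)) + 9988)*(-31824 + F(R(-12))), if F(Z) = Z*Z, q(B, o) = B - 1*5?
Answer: 153850068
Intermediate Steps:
q(B, o) = -5 + B (q(B, o) = B - 5 = -5 + B)
F(Z) = Z²
((q(11, 0) + 95*(-79)) + 9988)*(-31824 + F(R(-12))) = (((-5 + 11) + 95*(-79)) + 9988)*(-31824 + (30 + (-12)² - 11*(-12))²) = ((6 - 7505) + 9988)*(-31824 + (30 + 144 + 132)²) = (-7499 + 9988)*(-31824 + 306²) = 2489*(-31824 + 93636) = 2489*61812 = 153850068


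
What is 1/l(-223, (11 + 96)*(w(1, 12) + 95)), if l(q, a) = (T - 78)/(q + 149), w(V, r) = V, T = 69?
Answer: 74/9 ≈ 8.2222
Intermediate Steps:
l(q, a) = -9/(149 + q) (l(q, a) = (69 - 78)/(q + 149) = -9/(149 + q))
1/l(-223, (11 + 96)*(w(1, 12) + 95)) = 1/(-9/(149 - 223)) = 1/(-9/(-74)) = 1/(-9*(-1/74)) = 1/(9/74) = 74/9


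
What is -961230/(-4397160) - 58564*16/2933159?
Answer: -43360134209/429918980948 ≈ -0.10086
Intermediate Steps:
-961230/(-4397160) - 58564*16/2933159 = -961230*(-1/4397160) - 937024*1/2933159 = 32041/146572 - 937024/2933159 = -43360134209/429918980948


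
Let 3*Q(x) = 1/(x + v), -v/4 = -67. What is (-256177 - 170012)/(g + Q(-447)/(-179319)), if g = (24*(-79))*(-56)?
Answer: -41039572701267/10224143915329 ≈ -4.0140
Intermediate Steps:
v = 268 (v = -4*(-67) = 268)
Q(x) = 1/(3*(268 + x)) (Q(x) = 1/(3*(x + 268)) = 1/(3*(268 + x)))
g = 106176 (g = -1896*(-56) = 106176)
(-256177 - 170012)/(g + Q(-447)/(-179319)) = (-256177 - 170012)/(106176 + (1/(3*(268 - 447)))/(-179319)) = -426189/(106176 + ((1/3)/(-179))*(-1/179319)) = -426189/(106176 + ((1/3)*(-1/179))*(-1/179319)) = -426189/(106176 - 1/537*(-1/179319)) = -426189/(106176 + 1/96294303) = -426189/10224143915329/96294303 = -426189*96294303/10224143915329 = -41039572701267/10224143915329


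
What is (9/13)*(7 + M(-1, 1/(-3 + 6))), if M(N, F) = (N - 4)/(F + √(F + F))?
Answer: 90/13 - 27*√6/13 ≈ 1.8357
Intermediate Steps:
M(N, F) = (-4 + N)/(F + √2*√F) (M(N, F) = (-4 + N)/(F + √(2*F)) = (-4 + N)/(F + √2*√F))
(9/13)*(7 + M(-1, 1/(-3 + 6))) = (9/13)*(7 + (-4 - 1)/(1/(-3 + 6) + √2*√(1/(-3 + 6)))) = (9*(1/13))*(7 - 5/(1/3 + √2*√(1/3))) = 9*(7 - 5/(⅓ + √2*√(⅓)))/13 = 9*(7 - 5/(⅓ + √2*(√3/3)))/13 = 9*(7 - 5/(⅓ + √6/3))/13 = 63/13 - 45/(13*(⅓ + √6/3))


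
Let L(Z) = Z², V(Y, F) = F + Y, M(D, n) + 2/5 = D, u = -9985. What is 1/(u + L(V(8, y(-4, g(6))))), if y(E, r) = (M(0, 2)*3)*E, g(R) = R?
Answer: -25/245529 ≈ -0.00010182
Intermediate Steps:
M(D, n) = -⅖ + D
y(E, r) = -6*E/5 (y(E, r) = ((-⅖ + 0)*3)*E = (-⅖*3)*E = -6*E/5)
1/(u + L(V(8, y(-4, g(6))))) = 1/(-9985 + (-6/5*(-4) + 8)²) = 1/(-9985 + (24/5 + 8)²) = 1/(-9985 + (64/5)²) = 1/(-9985 + 4096/25) = 1/(-245529/25) = -25/245529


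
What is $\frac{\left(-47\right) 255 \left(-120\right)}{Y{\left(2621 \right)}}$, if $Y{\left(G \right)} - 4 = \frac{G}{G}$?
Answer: $287640$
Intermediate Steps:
$Y{\left(G \right)} = 5$ ($Y{\left(G \right)} = 4 + \frac{G}{G} = 4 + 1 = 5$)
$\frac{\left(-47\right) 255 \left(-120\right)}{Y{\left(2621 \right)}} = \frac{\left(-47\right) 255 \left(-120\right)}{5} = \left(-47\right) \left(-30600\right) \frac{1}{5} = 1438200 \cdot \frac{1}{5} = 287640$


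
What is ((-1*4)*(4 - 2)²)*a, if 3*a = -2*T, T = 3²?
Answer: 96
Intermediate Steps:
T = 9
a = -6 (a = (-2*9)/3 = (⅓)*(-18) = -6)
((-1*4)*(4 - 2)²)*a = ((-1*4)*(4 - 2)²)*(-6) = -4*2²*(-6) = -4*4*(-6) = -16*(-6) = 96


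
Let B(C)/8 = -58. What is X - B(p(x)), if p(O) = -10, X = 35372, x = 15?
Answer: 35836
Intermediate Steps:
B(C) = -464 (B(C) = 8*(-58) = -464)
X - B(p(x)) = 35372 - 1*(-464) = 35372 + 464 = 35836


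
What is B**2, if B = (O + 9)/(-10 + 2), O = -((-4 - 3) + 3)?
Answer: 169/64 ≈ 2.6406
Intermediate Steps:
O = 4 (O = -(-7 + 3) = -1*(-4) = 4)
B = -13/8 (B = (4 + 9)/(-10 + 2) = 13/(-8) = 13*(-1/8) = -13/8 ≈ -1.6250)
B**2 = (-13/8)**2 = 169/64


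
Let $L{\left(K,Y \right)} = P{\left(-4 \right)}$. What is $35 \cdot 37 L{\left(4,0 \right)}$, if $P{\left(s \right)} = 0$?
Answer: $0$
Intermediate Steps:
$L{\left(K,Y \right)} = 0$
$35 \cdot 37 L{\left(4,0 \right)} = 35 \cdot 37 \cdot 0 = 1295 \cdot 0 = 0$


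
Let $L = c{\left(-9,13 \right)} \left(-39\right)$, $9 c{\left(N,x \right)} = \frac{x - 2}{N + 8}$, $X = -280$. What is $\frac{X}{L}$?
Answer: $- \frac{840}{143} \approx -5.8741$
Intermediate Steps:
$c{\left(N,x \right)} = \frac{-2 + x}{9 \left(8 + N\right)}$ ($c{\left(N,x \right)} = \frac{\left(x - 2\right) \frac{1}{N + 8}}{9} = \frac{\left(-2 + x\right) \frac{1}{8 + N}}{9} = \frac{\frac{1}{8 + N} \left(-2 + x\right)}{9} = \frac{-2 + x}{9 \left(8 + N\right)}$)
$L = \frac{143}{3}$ ($L = \frac{-2 + 13}{9 \left(8 - 9\right)} \left(-39\right) = \frac{1}{9} \frac{1}{-1} \cdot 11 \left(-39\right) = \frac{1}{9} \left(-1\right) 11 \left(-39\right) = \left(- \frac{11}{9}\right) \left(-39\right) = \frac{143}{3} \approx 47.667$)
$\frac{X}{L} = - \frac{280}{\frac{143}{3}} = \left(-280\right) \frac{3}{143} = - \frac{840}{143}$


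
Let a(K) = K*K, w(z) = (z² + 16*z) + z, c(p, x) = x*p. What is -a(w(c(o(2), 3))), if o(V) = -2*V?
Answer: -3600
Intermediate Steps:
c(p, x) = p*x
w(z) = z² + 17*z
a(K) = K²
-a(w(c(o(2), 3))) = -((-2*2*3)*(17 - 2*2*3))² = -((-4*3)*(17 - 4*3))² = -(-12*(17 - 12))² = -(-12*5)² = -1*(-60)² = -1*3600 = -3600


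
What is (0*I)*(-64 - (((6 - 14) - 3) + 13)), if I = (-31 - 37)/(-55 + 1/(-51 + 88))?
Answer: 0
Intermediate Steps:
I = 1258/1017 (I = -68/(-55 + 1/37) = -68/(-2034/37) = -68*(-37/2034) = 1258/1017 ≈ 1.2370)
(0*I)*(-64 - (((6 - 14) - 3) + 13)) = (0*(1258/1017))*(-64 - (((6 - 14) - 3) + 13)) = 0*(-64 - ((-8 - 3) + 13)) = 0*(-64 - (-11 + 13)) = 0*(-64 - 1*2) = 0*(-64 - 2) = 0*(-66) = 0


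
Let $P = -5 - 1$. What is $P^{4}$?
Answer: $1296$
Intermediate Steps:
$P = -6$ ($P = -5 - 1 = -6$)
$P^{4} = \left(-6\right)^{4} = 1296$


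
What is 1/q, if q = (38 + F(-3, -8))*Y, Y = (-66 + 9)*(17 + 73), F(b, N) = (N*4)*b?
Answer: -1/687420 ≈ -1.4547e-6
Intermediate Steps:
F(b, N) = 4*N*b (F(b, N) = (4*N)*b = 4*N*b)
Y = -5130 (Y = -57*90 = -5130)
q = -687420 (q = (38 + 4*(-8)*(-3))*(-5130) = (38 + 96)*(-5130) = 134*(-5130) = -687420)
1/q = 1/(-687420) = -1/687420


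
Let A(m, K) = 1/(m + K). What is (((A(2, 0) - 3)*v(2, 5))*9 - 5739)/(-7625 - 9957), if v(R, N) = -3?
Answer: 11343/35164 ≈ 0.32257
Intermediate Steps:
A(m, K) = 1/(K + m)
(((A(2, 0) - 3)*v(2, 5))*9 - 5739)/(-7625 - 9957) = (((1/(0 + 2) - 3)*(-3))*9 - 5739)/(-7625 - 9957) = (((1/2 - 3)*(-3))*9 - 5739)/(-17582) = (((½ - 3)*(-3))*9 - 5739)*(-1/17582) = (-5/2*(-3)*9 - 5739)*(-1/17582) = ((15/2)*9 - 5739)*(-1/17582) = (135/2 - 5739)*(-1/17582) = -11343/2*(-1/17582) = 11343/35164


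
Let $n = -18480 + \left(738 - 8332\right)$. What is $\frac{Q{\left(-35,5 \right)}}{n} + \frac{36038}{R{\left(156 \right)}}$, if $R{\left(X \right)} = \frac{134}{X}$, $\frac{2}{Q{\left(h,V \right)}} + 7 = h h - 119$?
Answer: $\frac{40274544897065}{959953421} \approx 41955.0$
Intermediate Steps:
$Q{\left(h,V \right)} = \frac{2}{-126 + h^{2}}$ ($Q{\left(h,V \right)} = \frac{2}{-7 + \left(h h - 119\right)} = \frac{2}{-7 + \left(h^{2} - 119\right)} = \frac{2}{-7 + \left(-119 + h^{2}\right)} = \frac{2}{-126 + h^{2}}$)
$n = -26074$ ($n = -18480 + \left(738 - 8332\right) = -18480 - 7594 = -26074$)
$\frac{Q{\left(-35,5 \right)}}{n} + \frac{36038}{R{\left(156 \right)}} = \frac{2 \frac{1}{-126 + \left(-35\right)^{2}}}{-26074} + \frac{36038}{134 \cdot \frac{1}{156}} = \frac{2}{-126 + 1225} \left(- \frac{1}{26074}\right) + \frac{36038}{134 \cdot \frac{1}{156}} = \frac{2}{1099} \left(- \frac{1}{26074}\right) + \frac{36038}{\frac{67}{78}} = 2 \cdot \frac{1}{1099} \left(- \frac{1}{26074}\right) + 36038 \cdot \frac{78}{67} = \frac{2}{1099} \left(- \frac{1}{26074}\right) + \frac{2810964}{67} = - \frac{1}{14327663} + \frac{2810964}{67} = \frac{40274544897065}{959953421}$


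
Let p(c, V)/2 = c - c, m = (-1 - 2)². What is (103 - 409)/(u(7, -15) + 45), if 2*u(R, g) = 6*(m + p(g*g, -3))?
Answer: -17/4 ≈ -4.2500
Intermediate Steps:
m = 9 (m = (-3)² = 9)
p(c, V) = 0 (p(c, V) = 2*(c - c) = 2*0 = 0)
u(R, g) = 27 (u(R, g) = (6*(9 + 0))/2 = (6*9)/2 = (½)*54 = 27)
(103 - 409)/(u(7, -15) + 45) = (103 - 409)/(27 + 45) = -306/72 = -306*1/72 = -17/4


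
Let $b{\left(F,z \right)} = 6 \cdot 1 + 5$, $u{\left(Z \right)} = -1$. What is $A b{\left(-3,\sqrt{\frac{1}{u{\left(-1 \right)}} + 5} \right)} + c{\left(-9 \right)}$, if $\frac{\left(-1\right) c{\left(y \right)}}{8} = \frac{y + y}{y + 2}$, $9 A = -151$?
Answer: $- \frac{12923}{63} \approx -205.13$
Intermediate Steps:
$A = - \frac{151}{9}$ ($A = \frac{1}{9} \left(-151\right) = - \frac{151}{9} \approx -16.778$)
$c{\left(y \right)} = - \frac{16 y}{2 + y}$ ($c{\left(y \right)} = - 8 \frac{y + y}{y + 2} = - 8 \frac{2 y}{2 + y} = - \frac{16 y}{2 + y}$)
$b{\left(F,z \right)} = 11$ ($b{\left(F,z \right)} = 6 + 5 = 11$)
$A b{\left(-3,\sqrt{\frac{1}{u{\left(-1 \right)}} + 5} \right)} + c{\left(-9 \right)} = \left(- \frac{151}{9}\right) 11 - - \frac{144}{2 - 9} = - \frac{1661}{9} - - \frac{144}{-7} = - \frac{1661}{9} - \left(-144\right) \left(- \frac{1}{7}\right) = - \frac{1661}{9} - \frac{144}{7} = - \frac{12923}{63}$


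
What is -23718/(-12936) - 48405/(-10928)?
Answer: 36889891/5890192 ≈ 6.2629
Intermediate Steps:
-23718/(-12936) - 48405/(-10928) = -23718*(-1/12936) - 48405*(-1/10928) = 3953/2156 + 48405/10928 = 36889891/5890192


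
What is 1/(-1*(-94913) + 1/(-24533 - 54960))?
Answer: 79493/7544919108 ≈ 1.0536e-5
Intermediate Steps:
1/(-1*(-94913) + 1/(-24533 - 54960)) = 1/(94913 + 1/(-79493)) = 1/(94913 - 1/79493) = 1/(7544919108/79493) = 79493/7544919108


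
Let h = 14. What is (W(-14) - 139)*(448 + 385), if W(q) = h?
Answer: -104125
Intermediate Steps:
W(q) = 14
(W(-14) - 139)*(448 + 385) = (14 - 139)*(448 + 385) = -125*833 = -104125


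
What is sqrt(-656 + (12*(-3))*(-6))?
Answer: 2*I*sqrt(110) ≈ 20.976*I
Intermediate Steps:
sqrt(-656 + (12*(-3))*(-6)) = sqrt(-656 - 36*(-6)) = sqrt(-656 + 216) = sqrt(-440) = 2*I*sqrt(110)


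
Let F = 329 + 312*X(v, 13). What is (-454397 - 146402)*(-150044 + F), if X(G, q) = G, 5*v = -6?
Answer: 450867807153/5 ≈ 9.0174e+10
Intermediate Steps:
v = -6/5 (v = (1/5)*(-6) = -6/5 ≈ -1.2000)
F = -227/5 (F = 329 + 312*(-6/5) = 329 - 1872/5 = -227/5 ≈ -45.400)
(-454397 - 146402)*(-150044 + F) = (-454397 - 146402)*(-150044 - 227/5) = -600799*(-750447/5) = 450867807153/5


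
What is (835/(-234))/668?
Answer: -5/936 ≈ -0.0053419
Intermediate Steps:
(835/(-234))/668 = (835*(-1/234))*(1/668) = -835/234*1/668 = -5/936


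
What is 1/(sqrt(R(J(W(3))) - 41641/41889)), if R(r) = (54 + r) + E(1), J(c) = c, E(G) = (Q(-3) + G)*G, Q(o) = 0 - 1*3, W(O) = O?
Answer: sqrt(94763557806)/2262254 ≈ 0.13608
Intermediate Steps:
Q(o) = -3 (Q(o) = 0 - 3 = -3)
E(G) = G*(-3 + G) (E(G) = (-3 + G)*G = G*(-3 + G))
R(r) = 52 + r (R(r) = (54 + r) + 1*(-3 + 1) = (54 + r) + 1*(-2) = (54 + r) - 2 = 52 + r)
1/(sqrt(R(J(W(3))) - 41641/41889)) = 1/(sqrt((52 + 3) - 41641/41889)) = 1/(sqrt(55 - 41641*1/41889)) = 1/(sqrt(55 - 41641/41889)) = 1/(sqrt(2262254/41889)) = 1/(sqrt(94763557806)/41889) = sqrt(94763557806)/2262254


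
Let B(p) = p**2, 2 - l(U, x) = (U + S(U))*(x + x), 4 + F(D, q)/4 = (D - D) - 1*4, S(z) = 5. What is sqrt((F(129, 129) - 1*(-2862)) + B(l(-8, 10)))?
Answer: sqrt(6674) ≈ 81.695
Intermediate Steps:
F(D, q) = -32 (F(D, q) = -16 + 4*((D - D) - 1*4) = -16 + 4*(0 - 4) = -16 + 4*(-4) = -16 - 16 = -32)
l(U, x) = 2 - 2*x*(5 + U) (l(U, x) = 2 - (U + 5)*(x + x) = 2 - (5 + U)*2*x = 2 - 2*x*(5 + U))
sqrt((F(129, 129) - 1*(-2862)) + B(l(-8, 10))) = sqrt((-32 - 1*(-2862)) + (2 - 10*10 - 2*(-8)*10)**2) = sqrt((-32 + 2862) + (2 - 100 + 160)**2) = sqrt(2830 + 62**2) = sqrt(2830 + 3844) = sqrt(6674)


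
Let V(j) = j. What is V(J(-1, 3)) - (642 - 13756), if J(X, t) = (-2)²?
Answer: 13118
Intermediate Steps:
J(X, t) = 4
V(J(-1, 3)) - (642 - 13756) = 4 - (642 - 13756) = 4 - 1*(-13114) = 4 + 13114 = 13118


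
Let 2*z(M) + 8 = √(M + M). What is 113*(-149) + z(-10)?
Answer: -16841 + I*√5 ≈ -16841.0 + 2.2361*I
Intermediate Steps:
z(M) = -4 + √2*√M/2 (z(M) = -4 + √(M + M)/2 = -4 + √(2*M)/2 = -4 + (√2*√M)/2 = -4 + √2*√M/2)
113*(-149) + z(-10) = 113*(-149) + (-4 + √2*√(-10)/2) = -16837 + (-4 + √2*(I*√10)/2) = -16837 + (-4 + I*√5) = -16841 + I*√5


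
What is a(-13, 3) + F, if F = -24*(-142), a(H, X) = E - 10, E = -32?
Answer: 3366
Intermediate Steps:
a(H, X) = -42 (a(H, X) = -32 - 10 = -42)
F = 3408
a(-13, 3) + F = -42 + 3408 = 3366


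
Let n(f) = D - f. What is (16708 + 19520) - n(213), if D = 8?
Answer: 36433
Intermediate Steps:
n(f) = 8 - f
(16708 + 19520) - n(213) = (16708 + 19520) - (8 - 1*213) = 36228 - (8 - 213) = 36228 - 1*(-205) = 36228 + 205 = 36433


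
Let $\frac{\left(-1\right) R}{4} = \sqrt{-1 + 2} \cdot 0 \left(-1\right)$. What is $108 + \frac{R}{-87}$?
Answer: $108$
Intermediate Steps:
$R = 0$ ($R = - 4 \sqrt{-1 + 2} \cdot 0 \left(-1\right) = - 4 \sqrt{1} \cdot 0 \left(-1\right) = - 4 \cdot 1 \cdot 0 \left(-1\right) = - 4 \cdot 0 \left(-1\right) = \left(-4\right) 0 = 0$)
$108 + \frac{R}{-87} = 108 + \frac{0}{-87} = 108 + 0 \left(- \frac{1}{87}\right) = 108 + 0 = 108$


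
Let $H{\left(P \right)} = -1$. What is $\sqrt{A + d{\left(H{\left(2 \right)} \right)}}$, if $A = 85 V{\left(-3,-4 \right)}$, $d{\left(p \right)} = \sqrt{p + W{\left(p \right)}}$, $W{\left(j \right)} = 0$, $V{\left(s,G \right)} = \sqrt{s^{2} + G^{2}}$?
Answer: $\sqrt{425 + i} \approx 20.616 + 0.0243 i$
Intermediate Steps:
$V{\left(s,G \right)} = \sqrt{G^{2} + s^{2}}$
$d{\left(p \right)} = \sqrt{p}$ ($d{\left(p \right)} = \sqrt{p + 0} = \sqrt{p}$)
$A = 425$ ($A = 85 \sqrt{\left(-4\right)^{2} + \left(-3\right)^{2}} = 85 \sqrt{16 + 9} = 85 \sqrt{25} = 85 \cdot 5 = 425$)
$\sqrt{A + d{\left(H{\left(2 \right)} \right)}} = \sqrt{425 + \sqrt{-1}} = \sqrt{425 + i}$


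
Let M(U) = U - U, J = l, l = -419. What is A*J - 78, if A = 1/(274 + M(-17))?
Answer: -21791/274 ≈ -79.529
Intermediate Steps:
J = -419
M(U) = 0
A = 1/274 (A = 1/(274 + 0) = 1/274 ≈ 0.0036496)
A*J - 78 = (1/274)*(-419) - 78 = -419/274 - 78 = -21791/274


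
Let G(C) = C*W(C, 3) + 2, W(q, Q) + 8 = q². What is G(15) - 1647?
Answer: 1610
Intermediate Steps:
W(q, Q) = -8 + q²
G(C) = 2 + C*(-8 + C²) (G(C) = C*(-8 + C²) + 2 = 2 + C*(-8 + C²))
G(15) - 1647 = (2 + 15*(-8 + 15²)) - 1647 = (2 + 15*(-8 + 225)) - 1647 = (2 + 15*217) - 1647 = (2 + 3255) - 1647 = 3257 - 1647 = 1610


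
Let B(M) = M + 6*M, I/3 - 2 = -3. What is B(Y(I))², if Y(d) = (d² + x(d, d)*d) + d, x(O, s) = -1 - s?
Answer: 0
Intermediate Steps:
I = -3 (I = 6 + 3*(-3) = 6 - 9 = -3)
Y(d) = d + d² + d*(-1 - d) (Y(d) = (d² + (-1 - d)*d) + d = (d² + d*(-1 - d)) + d = d + d² + d*(-1 - d))
B(M) = 7*M
B(Y(I))² = (7*0)² = 0² = 0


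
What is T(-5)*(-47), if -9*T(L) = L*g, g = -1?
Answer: 235/9 ≈ 26.111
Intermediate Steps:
T(L) = L/9 (T(L) = -L*(-1)/9 = -(-1)*L/9 = L/9)
T(-5)*(-47) = ((1/9)*(-5))*(-47) = -5/9*(-47) = 235/9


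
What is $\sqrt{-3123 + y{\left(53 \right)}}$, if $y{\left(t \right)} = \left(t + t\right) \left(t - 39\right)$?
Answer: $i \sqrt{1639} \approx 40.485 i$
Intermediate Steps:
$y{\left(t \right)} = 2 t \left(-39 + t\right)$
$\sqrt{-3123 + y{\left(53 \right)}} = \sqrt{-3123 + 2 \cdot 53 \left(-39 + 53\right)} = \sqrt{-3123 + 2 \cdot 53 \cdot 14} = \sqrt{-3123 + 1484} = \sqrt{-1639} = i \sqrt{1639}$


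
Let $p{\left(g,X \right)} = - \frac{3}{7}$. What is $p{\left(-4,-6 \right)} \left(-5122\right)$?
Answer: $\frac{15366}{7} \approx 2195.1$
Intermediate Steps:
$p{\left(g,X \right)} = - \frac{3}{7}$ ($p{\left(g,X \right)} = \left(-3\right) \frac{1}{7} = - \frac{3}{7}$)
$p{\left(-4,-6 \right)} \left(-5122\right) = \left(- \frac{3}{7}\right) \left(-5122\right) = \frac{15366}{7}$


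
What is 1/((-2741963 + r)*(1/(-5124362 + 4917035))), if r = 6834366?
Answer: -207327/4092403 ≈ -0.050661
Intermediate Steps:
1/((-2741963 + r)*(1/(-5124362 + 4917035))) = 1/((-2741963 + 6834366)*(1/(-5124362 + 4917035))) = 1/(4092403*(1/(-207327))) = 1/(4092403*(-1/207327)) = (1/4092403)*(-207327) = -207327/4092403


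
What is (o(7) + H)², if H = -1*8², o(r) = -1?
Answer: 4225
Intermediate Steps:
H = -64 (H = -1*64 = -64)
(o(7) + H)² = (-1 - 64)² = (-65)² = 4225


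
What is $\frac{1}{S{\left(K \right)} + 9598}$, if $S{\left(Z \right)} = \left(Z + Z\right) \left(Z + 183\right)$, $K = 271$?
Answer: $\frac{1}{255666} \approx 3.9114 \cdot 10^{-6}$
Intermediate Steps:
$S{\left(Z \right)} = 2 Z \left(183 + Z\right)$
$\frac{1}{S{\left(K \right)} + 9598} = \frac{1}{2 \cdot 271 \left(183 + 271\right) + 9598} = \frac{1}{2 \cdot 271 \cdot 454 + 9598} = \frac{1}{246068 + 9598} = \frac{1}{255666}$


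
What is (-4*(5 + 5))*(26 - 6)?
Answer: -800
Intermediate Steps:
(-4*(5 + 5))*(26 - 6) = -4*10*20 = -40*20 = -800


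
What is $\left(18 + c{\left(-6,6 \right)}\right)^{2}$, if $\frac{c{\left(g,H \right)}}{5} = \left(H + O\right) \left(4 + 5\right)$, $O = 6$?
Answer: $311364$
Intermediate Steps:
$c{\left(g,H \right)} = 270 + 45 H$ ($c{\left(g,H \right)} = 5 \left(H + 6\right) \left(4 + 5\right) = 5 \left(6 + H\right) 9 = 5 \left(54 + 9 H\right) = 270 + 45 H$)
$\left(18 + c{\left(-6,6 \right)}\right)^{2} = \left(18 + \left(270 + 45 \cdot 6\right)\right)^{2} = \left(18 + \left(270 + 270\right)\right)^{2} = \left(18 + 540\right)^{2} = 558^{2} = 311364$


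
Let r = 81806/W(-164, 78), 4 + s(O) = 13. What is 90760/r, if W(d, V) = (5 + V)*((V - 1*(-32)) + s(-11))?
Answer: 448218260/40903 ≈ 10958.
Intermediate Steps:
s(O) = 9 (s(O) = -4 + 13 = 9)
W(d, V) = (5 + V)*(41 + V) (W(d, V) = (5 + V)*((V - 1*(-32)) + 9) = (5 + V)*((V + 32) + 9) = (5 + V)*((32 + V) + 9) = (5 + V)*(41 + V))
r = 81806/9877 (r = 81806/(205 + 78² + 46*78) = 81806/(205 + 6084 + 3588) = 81806/9877 ≈ 8.2825)
90760/r = 90760/(81806/9877) = 90760*(9877/81806) = 448218260/40903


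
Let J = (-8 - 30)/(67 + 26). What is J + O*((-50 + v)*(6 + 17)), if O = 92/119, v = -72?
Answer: -24012658/11067 ≈ -2169.8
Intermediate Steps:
O = 92/119 (O = 92*(1/119) = 92/119 ≈ 0.77311)
J = -38/93 ≈ -0.40860
J + O*((-50 + v)*(6 + 17)) = -38/93 + 92*((-50 - 72)*(6 + 17))/119 = -38/93 + 92*(-122*23)/119 = -38/93 + (92/119)*(-2806) = -38/93 - 258152/119 = -24012658/11067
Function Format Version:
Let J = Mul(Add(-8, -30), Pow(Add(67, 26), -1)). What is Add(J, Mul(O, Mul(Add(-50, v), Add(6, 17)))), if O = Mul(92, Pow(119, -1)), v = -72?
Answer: Rational(-24012658, 11067) ≈ -2169.8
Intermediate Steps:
O = Rational(92, 119) (O = Mul(92, Rational(1, 119)) = Rational(92, 119) ≈ 0.77311)
J = Rational(-38, 93) (J = Mul(-38, Pow(93, -1)) = Mul(-38, Rational(1, 93)) = Rational(-38, 93) ≈ -0.40860)
Add(J, Mul(O, Mul(Add(-50, v), Add(6, 17)))) = Add(Rational(-38, 93), Mul(Rational(92, 119), Mul(Add(-50, -72), Add(6, 17)))) = Add(Rational(-38, 93), Mul(Rational(92, 119), Mul(-122, 23))) = Add(Rational(-38, 93), Mul(Rational(92, 119), -2806)) = Add(Rational(-38, 93), Rational(-258152, 119)) = Rational(-24012658, 11067)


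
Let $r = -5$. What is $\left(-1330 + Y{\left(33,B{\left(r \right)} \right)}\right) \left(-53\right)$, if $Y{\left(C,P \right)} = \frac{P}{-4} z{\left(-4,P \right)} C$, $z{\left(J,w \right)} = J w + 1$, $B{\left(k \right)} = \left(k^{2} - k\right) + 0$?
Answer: $- \frac{2980985}{2} \approx -1.4905 \cdot 10^{6}$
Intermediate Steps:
$B{\left(k \right)} = k^{2} - k$
$z{\left(J,w \right)} = 1 + J w$
$Y{\left(C,P \right)} = - \frac{C P \left(1 - 4 P\right)}{4}$ ($Y{\left(C,P \right)} = \frac{P}{-4} \left(1 - 4 P\right) C = P \left(- \frac{1}{4}\right) \left(1 - 4 P\right) C = - \frac{P}{4} \left(1 - 4 P\right) C = - \frac{P \left(1 - 4 P\right)}{4} C = - \frac{C P \left(1 - 4 P\right)}{4}$)
$\left(-1330 + Y{\left(33,B{\left(r \right)} \right)}\right) \left(-53\right) = \left(-1330 + \frac{1}{4} \cdot 33 \left(- 5 \left(-1 - 5\right)\right) \left(-1 + 4 \left(- 5 \left(-1 - 5\right)\right)\right)\right) \left(-53\right) = \left(-1330 + \frac{1}{4} \cdot 33 \left(\left(-5\right) \left(-6\right)\right) \left(-1 + 4 \left(\left(-5\right) \left(-6\right)\right)\right)\right) \left(-53\right) = \left(-1330 + \frac{1}{4} \cdot 33 \cdot 30 \left(-1 + 4 \cdot 30\right)\right) \left(-53\right) = \left(-1330 + \frac{1}{4} \cdot 33 \cdot 30 \left(-1 + 120\right)\right) \left(-53\right) = \left(-1330 + \frac{1}{4} \cdot 33 \cdot 30 \cdot 119\right) \left(-53\right) = \left(-1330 + \frac{58905}{2}\right) \left(-53\right) = \frac{56245}{2} \left(-53\right) = - \frac{2980985}{2}$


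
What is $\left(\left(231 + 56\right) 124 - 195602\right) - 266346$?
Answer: $-426360$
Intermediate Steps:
$\left(\left(231 + 56\right) 124 - 195602\right) - 266346 = \left(287 \cdot 124 - 195602\right) - 266346 = \left(35588 - 195602\right) - 266346 = -160014 - 266346 = -426360$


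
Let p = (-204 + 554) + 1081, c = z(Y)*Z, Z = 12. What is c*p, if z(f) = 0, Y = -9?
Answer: 0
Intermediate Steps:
c = 0 (c = 0*12 = 0)
p = 1431 (p = 350 + 1081 = 1431)
c*p = 0*1431 = 0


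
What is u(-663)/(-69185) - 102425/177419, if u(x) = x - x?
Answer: -102425/177419 ≈ -0.57731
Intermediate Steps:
u(x) = 0
u(-663)/(-69185) - 102425/177419 = 0/(-69185) - 102425/177419 = 0*(-1/69185) - 102425*1/177419 = 0 - 102425/177419 = -102425/177419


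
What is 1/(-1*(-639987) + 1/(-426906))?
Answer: 426906/273214290221 ≈ 1.5625e-6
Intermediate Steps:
1/(-1*(-639987) + 1/(-426906)) = 1/(639987 - 1/426906) = 1/(273214290221/426906) = 426906/273214290221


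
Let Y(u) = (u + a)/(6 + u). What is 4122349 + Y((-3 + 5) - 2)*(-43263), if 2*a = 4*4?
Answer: 4064665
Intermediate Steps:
a = 8 (a = (4*4)/2 = (1/2)*16 = 8)
Y(u) = (8 + u)/(6 + u) (Y(u) = (u + 8)/(6 + u) = (8 + u)/(6 + u))
4122349 + Y((-3 + 5) - 2)*(-43263) = 4122349 + ((8 + ((-3 + 5) - 2))/(6 + ((-3 + 5) - 2)))*(-43263) = 4122349 + ((8 + (2 - 2))/(6 + (2 - 2)))*(-43263) = 4122349 + ((8 + 0)/(6 + 0))*(-43263) = 4122349 + (8/6)*(-43263) = 4122349 + ((1/6)*8)*(-43263) = 4122349 + (4/3)*(-43263) = 4122349 - 57684 = 4064665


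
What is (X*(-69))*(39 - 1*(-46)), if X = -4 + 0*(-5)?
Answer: 23460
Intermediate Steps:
X = -4 (X = -4 + 0 = -4)
(X*(-69))*(39 - 1*(-46)) = (-4*(-69))*(39 - 1*(-46)) = 276*(39 + 46) = 276*85 = 23460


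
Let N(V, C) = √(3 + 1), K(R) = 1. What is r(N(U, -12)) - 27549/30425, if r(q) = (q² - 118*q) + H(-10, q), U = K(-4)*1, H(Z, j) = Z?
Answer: -7390399/30425 ≈ -242.91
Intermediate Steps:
U = 1 (U = 1*1 = 1)
N(V, C) = 2 (N(V, C) = √4 = 2)
r(q) = -10 + q² - 118*q (r(q) = (q² - 118*q) - 10 = -10 + q² - 118*q)
r(N(U, -12)) - 27549/30425 = (-10 + 2² - 118*2) - 27549/30425 = (-10 + 4 - 236) - 27549*1/30425 = -242 - 27549/30425 = -7390399/30425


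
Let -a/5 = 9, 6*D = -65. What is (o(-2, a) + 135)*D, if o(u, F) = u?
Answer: -8645/6 ≈ -1440.8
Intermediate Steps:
D = -65/6 (D = (⅙)*(-65) = -65/6 ≈ -10.833)
a = -45 (a = -5*9 = -45)
(o(-2, a) + 135)*D = (-2 + 135)*(-65/6) = 133*(-65/6) = -8645/6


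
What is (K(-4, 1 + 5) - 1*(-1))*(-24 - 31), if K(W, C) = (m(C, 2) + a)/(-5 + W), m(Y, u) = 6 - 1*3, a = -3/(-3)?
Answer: -275/9 ≈ -30.556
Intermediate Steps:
a = 1 (a = -3*(-⅓) = 1)
m(Y, u) = 3 (m(Y, u) = 6 - 3 = 3)
K(W, C) = 4/(-5 + W) (K(W, C) = (3 + 1)/(-5 + W) = 4/(-5 + W))
(K(-4, 1 + 5) - 1*(-1))*(-24 - 31) = (4/(-5 - 4) - 1*(-1))*(-24 - 31) = (4/(-9) + 1)*(-55) = (4*(-⅑) + 1)*(-55) = (-4/9 + 1)*(-55) = (5/9)*(-55) = -275/9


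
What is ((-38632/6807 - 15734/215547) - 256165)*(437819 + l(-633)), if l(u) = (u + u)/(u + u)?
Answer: -18284385005128357460/163025381 ≈ -1.1216e+11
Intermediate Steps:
l(u) = 1 (l(u) = (2*u)/((2*u)) = (2*u)*(1/(2*u)) = 1)
((-38632/6807 - 15734/215547) - 256165)*(437819 + l(-633)) = ((-38632/6807 - 15734/215547) - 256165)*(437819 + 1) = ((-38632*1/6807 - 15734*1/215547) - 256165)*437820 = ((-38632/6807 - 15734/215547) - 256165)*437820 = (-2811371014/489076143 - 256165)*437820 = -125287001542609/489076143*437820 = -18284385005128357460/163025381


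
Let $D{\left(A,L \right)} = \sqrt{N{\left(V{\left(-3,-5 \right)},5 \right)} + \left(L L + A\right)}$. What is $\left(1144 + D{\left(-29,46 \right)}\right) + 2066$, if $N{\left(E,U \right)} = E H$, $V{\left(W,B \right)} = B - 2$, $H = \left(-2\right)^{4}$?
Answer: $3210 + 5 \sqrt{79} \approx 3254.4$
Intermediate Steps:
$H = 16$
$V{\left(W,B \right)} = -2 + B$
$N{\left(E,U \right)} = 16 E$ ($N{\left(E,U \right)} = E 16 = 16 E$)
$D{\left(A,L \right)} = \sqrt{-112 + A + L^{2}}$ ($D{\left(A,L \right)} = \sqrt{16 \left(-2 - 5\right) + \left(L L + A\right)} = \sqrt{16 \left(-7\right) + \left(L^{2} + A\right)} = \sqrt{-112 + \left(A + L^{2}\right)} = \sqrt{-112 + A + L^{2}}$)
$\left(1144 + D{\left(-29,46 \right)}\right) + 2066 = \left(1144 + \sqrt{-112 - 29 + 46^{2}}\right) + 2066 = \left(1144 + \sqrt{-112 - 29 + 2116}\right) + 2066 = \left(1144 + \sqrt{1975}\right) + 2066 = \left(1144 + 5 \sqrt{79}\right) + 2066 = 3210 + 5 \sqrt{79}$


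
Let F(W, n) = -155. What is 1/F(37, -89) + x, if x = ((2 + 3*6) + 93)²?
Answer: 1979194/155 ≈ 12769.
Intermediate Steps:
x = 12769 (x = ((2 + 18) + 93)² = (20 + 93)² = 113² = 12769)
1/F(37, -89) + x = 1/(-155) + 12769 = -1/155 + 12769 = 1979194/155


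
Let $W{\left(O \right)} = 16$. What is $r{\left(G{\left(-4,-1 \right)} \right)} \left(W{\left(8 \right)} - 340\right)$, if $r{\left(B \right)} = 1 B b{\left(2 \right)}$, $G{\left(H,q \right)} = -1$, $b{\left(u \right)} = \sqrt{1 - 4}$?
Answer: $324 i \sqrt{3} \approx 561.18 i$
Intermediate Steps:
$b{\left(u \right)} = i \sqrt{3}$ ($b{\left(u \right)} = \sqrt{-3} = i \sqrt{3}$)
$r{\left(B \right)} = i B \sqrt{3}$ ($r{\left(B \right)} = 1 B i \sqrt{3} = B i \sqrt{3} = i B \sqrt{3}$)
$r{\left(G{\left(-4,-1 \right)} \right)} \left(W{\left(8 \right)} - 340\right) = i \left(-1\right) \sqrt{3} \left(16 - 340\right) = - i \sqrt{3} \left(-324\right) = 324 i \sqrt{3}$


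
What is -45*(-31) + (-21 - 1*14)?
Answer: 1360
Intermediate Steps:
-45*(-31) + (-21 - 1*14) = 1395 + (-21 - 14) = 1395 - 35 = 1360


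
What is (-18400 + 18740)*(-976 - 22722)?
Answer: -8057320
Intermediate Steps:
(-18400 + 18740)*(-976 - 22722) = 340*(-23698) = -8057320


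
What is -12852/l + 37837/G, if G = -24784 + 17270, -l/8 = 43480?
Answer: -1633081519/326708720 ≈ -4.9986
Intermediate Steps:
l = -347840 (l = -8*43480 = -347840)
G = -7514
-12852/l + 37837/G = -12852/(-347840) + 37837/(-7514) = -12852*(-1/347840) + 37837*(-1/7514) = 3213/86960 - 37837/7514 = -1633081519/326708720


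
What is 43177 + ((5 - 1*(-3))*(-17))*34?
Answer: 38553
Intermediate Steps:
43177 + ((5 - 1*(-3))*(-17))*34 = 43177 + ((5 + 3)*(-17))*34 = 43177 + (8*(-17))*34 = 43177 - 136*34 = 43177 - 4624 = 38553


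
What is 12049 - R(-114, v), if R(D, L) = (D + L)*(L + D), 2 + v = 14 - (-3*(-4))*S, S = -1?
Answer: 3949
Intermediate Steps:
v = 24 (v = -2 + (14 - (-3*(-4))*(-1)) = -2 + (14 - 12*(-1)) = -2 + (14 - 1*(-12)) = -2 + (14 + 12) = -2 + 26 = 24)
R(D, L) = (D + L)**2 (R(D, L) = (D + L)*(D + L) = (D + L)**2)
12049 - R(-114, v) = 12049 - (-114 + 24)**2 = 12049 - 1*(-90)**2 = 12049 - 1*8100 = 12049 - 8100 = 3949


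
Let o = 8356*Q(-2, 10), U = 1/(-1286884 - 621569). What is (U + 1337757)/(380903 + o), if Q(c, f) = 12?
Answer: 510609271984/183659974455 ≈ 2.7802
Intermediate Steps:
U = -1/1908453 (U = 1/(-1908453) = -1/1908453 ≈ -5.2398e-7)
o = 100272 (o = 8356*12 = 100272)
(U + 1337757)/(380903 + o) = (-1/1908453 + 1337757)/(380903 + 100272) = (2553046359920/1908453)/481175 = (2553046359920/1908453)*(1/481175) = 510609271984/183659974455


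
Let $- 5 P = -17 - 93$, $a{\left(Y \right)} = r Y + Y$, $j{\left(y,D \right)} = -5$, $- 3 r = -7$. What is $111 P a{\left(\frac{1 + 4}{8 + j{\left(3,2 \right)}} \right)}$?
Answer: $\frac{40700}{3} \approx 13567.0$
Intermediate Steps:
$r = \frac{7}{3}$ ($r = \left(- \frac{1}{3}\right) \left(-7\right) = \frac{7}{3} \approx 2.3333$)
$a{\left(Y \right)} = \frac{10 Y}{3}$ ($a{\left(Y \right)} = \frac{7 Y}{3} + Y = \frac{10 Y}{3}$)
$P = 22$ ($P = - \frac{-17 - 93}{5} = \left(- \frac{1}{5}\right) \left(-110\right) = 22$)
$111 P a{\left(\frac{1 + 4}{8 + j{\left(3,2 \right)}} \right)} = 111 \cdot 22 \frac{10 \frac{1 + 4}{8 - 5}}{3} = 2442 \frac{10 \cdot \frac{5}{3}}{3} = 2442 \frac{10 \cdot 5 \cdot \frac{1}{3}}{3} = 2442 \cdot \frac{10}{3} \cdot \frac{5}{3} = 2442 \cdot \frac{50}{9} = \frac{40700}{3}$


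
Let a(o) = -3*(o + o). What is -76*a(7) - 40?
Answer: 3152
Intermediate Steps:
a(o) = -6*o
-76*a(7) - 40 = -(-456)*7 - 40 = -76*(-42) - 40 = 3192 - 40 = 3152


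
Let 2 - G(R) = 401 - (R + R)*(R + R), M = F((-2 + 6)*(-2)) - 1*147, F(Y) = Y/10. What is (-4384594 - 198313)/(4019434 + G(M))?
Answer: -114572675/102660359 ≈ -1.1160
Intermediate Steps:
F(Y) = Y/10 (F(Y) = Y*(⅒) = Y/10)
M = -739/5 (M = ((-2 + 6)*(-2))/10 - 1*147 = (4*(-2))/10 - 147 = (⅒)*(-8) - 147 = -⅘ - 147 = -739/5 ≈ -147.80)
G(R) = -399 + 4*R² (G(R) = 2 - (401 - (R + R)*(R + R)) = 2 - (401 - 2*R*2*R) = 2 - (401 - 4*R²) = 2 + (-401 + 4*R²) = -399 + 4*R²)
(-4384594 - 198313)/(4019434 + G(M)) = (-4384594 - 198313)/(4019434 + (-399 + 4*(-739/5)²)) = -4582907/(4019434 + (-399 + 4*(546121/25))) = -4582907/(4019434 + (-399 + 2184484/25)) = -4582907/(4019434 + 2174509/25) = -4582907/102660359/25 = -4582907*25/102660359 = -114572675/102660359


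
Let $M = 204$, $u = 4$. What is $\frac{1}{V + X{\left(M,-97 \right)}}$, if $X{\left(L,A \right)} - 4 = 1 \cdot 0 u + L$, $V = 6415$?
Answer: $\frac{1}{6623} \approx 0.00015099$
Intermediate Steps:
$X{\left(L,A \right)} = 4 + L$ ($X{\left(L,A \right)} = 4 + \left(1 \cdot 0 \cdot 4 + L\right) = 4 + \left(0 \cdot 4 + L\right) = 4 + \left(0 + L\right) = 4 + L$)
$\frac{1}{V + X{\left(M,-97 \right)}} = \frac{1}{6415 + \left(4 + 204\right)} = \frac{1}{6415 + 208} = \frac{1}{6623}$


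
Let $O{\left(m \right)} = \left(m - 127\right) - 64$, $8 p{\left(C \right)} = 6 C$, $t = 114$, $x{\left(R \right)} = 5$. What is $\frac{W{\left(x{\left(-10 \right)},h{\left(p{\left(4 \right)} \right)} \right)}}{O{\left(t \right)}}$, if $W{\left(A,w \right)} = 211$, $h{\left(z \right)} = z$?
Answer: $- \frac{211}{77} \approx -2.7403$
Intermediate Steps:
$p{\left(C \right)} = \frac{3 C}{4}$ ($p{\left(C \right)} = \frac{6 C}{8} = \frac{3 C}{4}$)
$O{\left(m \right)} = -191 + m$ ($O{\left(m \right)} = \left(-127 + m\right) - 64 = -191 + m$)
$\frac{W{\left(x{\left(-10 \right)},h{\left(p{\left(4 \right)} \right)} \right)}}{O{\left(t \right)}} = \frac{211}{-191 + 114} = \frac{211}{-77} = 211 \left(- \frac{1}{77}\right) = - \frac{211}{77}$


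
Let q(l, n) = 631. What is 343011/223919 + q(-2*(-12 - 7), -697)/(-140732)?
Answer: 48131331163/31512568708 ≈ 1.5274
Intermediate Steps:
343011/223919 + q(-2*(-12 - 7), -697)/(-140732) = 343011/223919 + 631/(-140732) = 343011*(1/223919) + 631*(-1/140732) = 343011/223919 - 631/140732 = 48131331163/31512568708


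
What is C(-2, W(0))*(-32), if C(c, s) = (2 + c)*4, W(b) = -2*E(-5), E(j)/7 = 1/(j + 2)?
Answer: 0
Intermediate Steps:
E(j) = 7/(2 + j) (E(j) = 7/(j + 2) = 7/(2 + j))
W(b) = 14/3 (W(b) = -14/(2 - 5) = -14/(-3) = -14*(-1)/3 = -2*(-7/3) = 14/3)
C(c, s) = 8 + 4*c
C(-2, W(0))*(-32) = (8 + 4*(-2))*(-32) = (8 - 8)*(-32) = 0*(-32) = 0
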